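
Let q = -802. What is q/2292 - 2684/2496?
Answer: -169865/119184 ≈ -1.4252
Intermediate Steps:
q/2292 - 2684/2496 = -802/2292 - 2684/2496 = -802*1/2292 - 2684*1/2496 = -401/1146 - 671/624 = -169865/119184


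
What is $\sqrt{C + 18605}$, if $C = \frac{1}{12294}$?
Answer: $\frac{\sqrt{312445003786}}{4098} \approx 136.4$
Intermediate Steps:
$C = \frac{1}{12294} \approx 8.134 \cdot 10^{-5}$
$\sqrt{C + 18605} = \sqrt{\frac{1}{12294} + 18605} = \sqrt{\frac{228729871}{12294}} = \frac{\sqrt{312445003786}}{4098}$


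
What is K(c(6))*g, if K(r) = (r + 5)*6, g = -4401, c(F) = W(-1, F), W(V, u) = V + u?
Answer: -264060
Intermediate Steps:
c(F) = -1 + F
K(r) = 30 + 6*r (K(r) = (5 + r)*6 = 30 + 6*r)
K(c(6))*g = (30 + 6*(-1 + 6))*(-4401) = (30 + 6*5)*(-4401) = (30 + 30)*(-4401) = 60*(-4401) = -264060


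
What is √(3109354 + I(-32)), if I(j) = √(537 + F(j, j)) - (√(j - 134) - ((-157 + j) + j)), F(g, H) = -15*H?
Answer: √(3109133 + 3*√113 - I*√166) ≈ 1763.3 - 0.004*I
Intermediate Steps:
I(j) = -157 + √(537 - 15*j) - √(-134 + j) + 2*j (I(j) = √(537 - 15*j) - (√(j - 134) - ((-157 + j) + j)) = √(537 - 15*j) - (√(-134 + j) - (-157 + 2*j)) = √(537 - 15*j) - (√(-134 + j) + (157 - 2*j)) = √(537 - 15*j) - (157 + √(-134 + j) - 2*j) = √(537 - 15*j) + (-157 - √(-134 + j) + 2*j) = -157 + √(537 - 15*j) - √(-134 + j) + 2*j)
√(3109354 + I(-32)) = √(3109354 + (-157 + √(537 - 15*(-32)) - √(-134 - 32) + 2*(-32))) = √(3109354 + (-157 + √(537 + 480) - √(-166) - 64)) = √(3109354 + (-157 + √1017 - I*√166 - 64)) = √(3109354 + (-157 + 3*√113 - I*√166 - 64)) = √(3109354 + (-221 + 3*√113 - I*√166)) = √(3109133 + 3*√113 - I*√166)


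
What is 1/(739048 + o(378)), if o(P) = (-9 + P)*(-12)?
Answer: 1/734620 ≈ 1.3612e-6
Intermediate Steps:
o(P) = 108 - 12*P
1/(739048 + o(378)) = 1/(739048 + (108 - 12*378)) = 1/(739048 + (108 - 4536)) = 1/(739048 - 4428) = 1/734620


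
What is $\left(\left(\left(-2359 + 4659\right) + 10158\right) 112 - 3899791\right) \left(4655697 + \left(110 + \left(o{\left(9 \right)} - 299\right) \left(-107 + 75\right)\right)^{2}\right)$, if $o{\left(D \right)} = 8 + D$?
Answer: $-220610077510235$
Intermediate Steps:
$\left(\left(\left(-2359 + 4659\right) + 10158\right) 112 - 3899791\right) \left(4655697 + \left(110 + \left(o{\left(9 \right)} - 299\right) \left(-107 + 75\right)\right)^{2}\right) = \left(\left(\left(-2359 + 4659\right) + 10158\right) 112 - 3899791\right) \left(4655697 + \left(110 + \left(\left(8 + 9\right) - 299\right) \left(-107 + 75\right)\right)^{2}\right) = \left(\left(2300 + 10158\right) 112 - 3899791\right) \left(4655697 + \left(110 + \left(17 - 299\right) \left(-32\right)\right)^{2}\right) = \left(12458 \cdot 112 - 3899791\right) \left(4655697 + \left(110 - -9024\right)^{2}\right) = \left(1395296 - 3899791\right) \left(4655697 + \left(110 + 9024\right)^{2}\right) = - 2504495 \left(4655697 + 9134^{2}\right) = - 2504495 \left(4655697 + 83429956\right) = \left(-2504495\right) 88085653 = -220610077510235$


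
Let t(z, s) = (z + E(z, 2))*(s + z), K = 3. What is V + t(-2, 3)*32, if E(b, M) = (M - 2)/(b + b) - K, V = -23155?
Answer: -23315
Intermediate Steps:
E(b, M) = -3 + (-2 + M)/(2*b) (E(b, M) = (M - 2)/(b + b) - 1*3 = (-2 + M)/((2*b)) - 3 = (-2 + M)*(1/(2*b)) - 3 = (-2 + M)/(2*b) - 3 = -3 + (-2 + M)/(2*b))
t(z, s) = (-3 + z)*(s + z) (t(z, s) = (z + (-2 + 2 - 6*z)/(2*z))*(s + z) = (z + (-6*z)/(2*z))*(s + z) = (z - 3)*(s + z) = (-3 + z)*(s + z))
V + t(-2, 3)*32 = -23155 + ((-2)² - 3*3 - 3*(-2) + 3*(-2))*32 = -23155 + (4 - 9 + 6 - 6)*32 = -23155 - 5*32 = -23155 - 160 = -23315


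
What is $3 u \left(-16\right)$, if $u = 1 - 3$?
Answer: $96$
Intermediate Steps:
$u = -2$
$3 u \left(-16\right) = 3 \left(-2\right) \left(-16\right) = \left(-6\right) \left(-16\right) = 96$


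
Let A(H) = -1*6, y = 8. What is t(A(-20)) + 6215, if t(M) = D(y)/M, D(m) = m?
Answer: 18641/3 ≈ 6213.7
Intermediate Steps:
A(H) = -6
t(M) = 8/M
t(A(-20)) + 6215 = 8/(-6) + 6215 = 8*(-1/6) + 6215 = -4/3 + 6215 = 18641/3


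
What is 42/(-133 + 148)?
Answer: 14/5 ≈ 2.8000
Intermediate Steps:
42/(-133 + 148) = 42/15 = 42*(1/15) = 14/5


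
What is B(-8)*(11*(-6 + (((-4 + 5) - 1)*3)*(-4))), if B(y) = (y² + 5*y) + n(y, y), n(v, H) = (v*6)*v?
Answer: -26928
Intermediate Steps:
n(v, H) = 6*v² (n(v, H) = (6*v)*v = 6*v²)
B(y) = 5*y + 7*y² (B(y) = (y² + 5*y) + 6*y² = 5*y + 7*y²)
B(-8)*(11*(-6 + (((-4 + 5) - 1)*3)*(-4))) = (-8*(5 + 7*(-8)))*(11*(-6 + (((-4 + 5) - 1)*3)*(-4))) = (-8*(5 - 56))*(11*(-6 + ((1 - 1)*3)*(-4))) = (-8*(-51))*(11*(-6 + (0*3)*(-4))) = 408*(11*(-6 + 0*(-4))) = 408*(11*(-6 + 0)) = 408*(11*(-6)) = 408*(-66) = -26928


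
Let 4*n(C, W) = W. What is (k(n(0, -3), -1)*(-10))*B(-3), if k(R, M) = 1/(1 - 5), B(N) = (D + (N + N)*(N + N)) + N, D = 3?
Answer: 90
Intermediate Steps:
n(C, W) = W/4
B(N) = 3 + N + 4*N**2 (B(N) = (3 + (N + N)*(N + N)) + N = (3 + (2*N)*(2*N)) + N = (3 + 4*N**2) + N = 3 + N + 4*N**2)
k(R, M) = -1/4 (k(R, M) = 1/(-4) = -1/4)
(k(n(0, -3), -1)*(-10))*B(-3) = (-1/4*(-10))*(3 - 3 + 4*(-3)**2) = 5*(3 - 3 + 4*9)/2 = 5*(3 - 3 + 36)/2 = (5/2)*36 = 90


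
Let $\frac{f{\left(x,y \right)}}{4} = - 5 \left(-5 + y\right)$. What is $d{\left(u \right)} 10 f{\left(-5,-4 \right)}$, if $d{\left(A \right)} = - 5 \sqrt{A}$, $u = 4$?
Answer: $-18000$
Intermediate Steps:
$f{\left(x,y \right)} = 100 - 20 y$ ($f{\left(x,y \right)} = 4 \left(- 5 \left(-5 + y\right)\right) = 4 \left(25 - 5 y\right) = 100 - 20 y$)
$d{\left(u \right)} 10 f{\left(-5,-4 \right)} = - 5 \sqrt{4} \cdot 10 \left(100 - -80\right) = \left(-5\right) 2 \cdot 10 \left(100 + 80\right) = \left(-10\right) 10 \cdot 180 = \left(-100\right) 180 = -18000$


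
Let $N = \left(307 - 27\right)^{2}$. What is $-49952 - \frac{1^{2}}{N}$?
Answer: $- \frac{3916236801}{78400} \approx -49952.0$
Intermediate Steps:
$N = 78400$ ($N = 280^{2} = 78400$)
$-49952 - \frac{1^{2}}{N} = -49952 - \frac{1^{2}}{78400} = -49952 - 1 \cdot \frac{1}{78400} = -49952 - \frac{1}{78400} = - \frac{3916236801}{78400}$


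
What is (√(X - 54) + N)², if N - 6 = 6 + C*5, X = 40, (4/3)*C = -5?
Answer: 505/16 - 27*I*√14/2 ≈ 31.563 - 50.512*I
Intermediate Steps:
C = -15/4 (C = (¾)*(-5) = -15/4 ≈ -3.7500)
N = -27/4 (N = 6 + (6 - 15/4*5) = 6 + (6 - 75/4) = 6 - 51/4 = -27/4 ≈ -6.7500)
(√(X - 54) + N)² = (√(40 - 54) - 27/4)² = (√(-14) - 27/4)² = (I*√14 - 27/4)² = (-27/4 + I*√14)²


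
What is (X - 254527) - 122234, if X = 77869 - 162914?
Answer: -461806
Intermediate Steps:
X = -85045
(X - 254527) - 122234 = (-85045 - 254527) - 122234 = -339572 - 122234 = -461806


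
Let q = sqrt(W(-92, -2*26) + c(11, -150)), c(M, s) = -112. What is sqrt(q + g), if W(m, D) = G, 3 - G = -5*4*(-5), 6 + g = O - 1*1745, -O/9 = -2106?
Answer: sqrt(17203 + I*sqrt(209)) ≈ 131.16 + 0.0551*I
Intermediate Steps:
O = 18954 (O = -9*(-2106) = 18954)
g = 17203 (g = -6 + (18954 - 1*1745) = -6 + (18954 - 1745) = -6 + 17209 = 17203)
G = -97 (G = 3 - (-5*4)*(-5) = 3 - (-20)*(-5) = 3 - 1*100 = 3 - 100 = -97)
W(m, D) = -97
q = I*sqrt(209) (q = sqrt(-97 - 112) = sqrt(-209) = I*sqrt(209) ≈ 14.457*I)
sqrt(q + g) = sqrt(I*sqrt(209) + 17203) = sqrt(17203 + I*sqrt(209))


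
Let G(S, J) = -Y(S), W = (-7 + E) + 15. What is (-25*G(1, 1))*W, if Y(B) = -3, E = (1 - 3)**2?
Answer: -900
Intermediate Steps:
E = 4 (E = (-2)**2 = 4)
W = 12 (W = (-7 + 4) + 15 = -3 + 15 = 12)
G(S, J) = 3 (G(S, J) = -1*(-3) = 3)
(-25*G(1, 1))*W = -25*3*12 = -75*12 = -900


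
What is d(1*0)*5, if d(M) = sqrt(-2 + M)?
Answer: 5*I*sqrt(2) ≈ 7.0711*I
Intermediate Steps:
d(1*0)*5 = sqrt(-2 + 1*0)*5 = sqrt(-2 + 0)*5 = sqrt(-2)*5 = (I*sqrt(2))*5 = 5*I*sqrt(2)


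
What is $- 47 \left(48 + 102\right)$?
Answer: $-7050$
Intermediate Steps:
$- 47 \left(48 + 102\right) = \left(-47\right) 150 = -7050$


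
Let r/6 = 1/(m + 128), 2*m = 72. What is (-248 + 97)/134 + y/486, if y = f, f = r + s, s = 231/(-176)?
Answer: -893581/791136 ≈ -1.1295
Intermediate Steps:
m = 36 (m = (½)*72 = 36)
s = -21/16 (s = 231*(-1/176) = -21/16 ≈ -1.3125)
r = 3/82 (r = 6/(36 + 128) = 6/164 = 6*(1/164) = 3/82 ≈ 0.036585)
f = -837/656 (f = 3/82 - 21/16 = -837/656 ≈ -1.2759)
y = -837/656 ≈ -1.2759
(-248 + 97)/134 + y/486 = (-248 + 97)/134 - 837/656/486 = -151*1/134 - 837/656*1/486 = -151/134 - 31/11808 = -893581/791136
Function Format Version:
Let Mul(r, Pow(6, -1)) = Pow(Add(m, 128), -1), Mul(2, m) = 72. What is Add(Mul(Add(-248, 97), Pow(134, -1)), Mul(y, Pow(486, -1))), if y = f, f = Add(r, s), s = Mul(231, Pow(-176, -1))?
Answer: Rational(-893581, 791136) ≈ -1.1295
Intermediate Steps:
m = 36 (m = Mul(Rational(1, 2), 72) = 36)
s = Rational(-21, 16) (s = Mul(231, Rational(-1, 176)) = Rational(-21, 16) ≈ -1.3125)
r = Rational(3, 82) (r = Mul(6, Pow(Add(36, 128), -1)) = Mul(6, Pow(164, -1)) = Mul(6, Rational(1, 164)) = Rational(3, 82) ≈ 0.036585)
f = Rational(-837, 656) (f = Add(Rational(3, 82), Rational(-21, 16)) = Rational(-837, 656) ≈ -1.2759)
y = Rational(-837, 656) ≈ -1.2759
Add(Mul(Add(-248, 97), Pow(134, -1)), Mul(y, Pow(486, -1))) = Add(Mul(Add(-248, 97), Pow(134, -1)), Mul(Rational(-837, 656), Pow(486, -1))) = Add(Mul(-151, Rational(1, 134)), Mul(Rational(-837, 656), Rational(1, 486))) = Add(Rational(-151, 134), Rational(-31, 11808)) = Rational(-893581, 791136)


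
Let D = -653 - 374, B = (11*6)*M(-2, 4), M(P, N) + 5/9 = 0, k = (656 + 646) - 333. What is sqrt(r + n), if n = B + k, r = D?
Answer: 2*I*sqrt(213)/3 ≈ 9.7297*I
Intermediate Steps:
k = 969 (k = 1302 - 333 = 969)
M(P, N) = -5/9 (M(P, N) = -5/9 + 0 = -5/9)
B = -110/3 (B = (11*6)*(-5/9) = 66*(-5/9) = -110/3 ≈ -36.667)
D = -1027
r = -1027
n = 2797/3 (n = -110/3 + 969 = 2797/3 ≈ 932.33)
sqrt(r + n) = sqrt(-1027 + 2797/3) = sqrt(-284/3) = 2*I*sqrt(213)/3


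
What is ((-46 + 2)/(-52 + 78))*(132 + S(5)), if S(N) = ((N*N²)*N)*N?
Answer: -71654/13 ≈ -5511.8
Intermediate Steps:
S(N) = N⁵ (S(N) = (N³*N)*N = N⁴*N = N⁵)
((-46 + 2)/(-52 + 78))*(132 + S(5)) = ((-46 + 2)/(-52 + 78))*(132 + 5⁵) = (-44/26)*(132 + 3125) = -44*1/26*3257 = -22/13*3257 = -71654/13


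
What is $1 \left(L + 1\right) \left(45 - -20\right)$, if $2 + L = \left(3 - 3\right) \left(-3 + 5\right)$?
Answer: $-65$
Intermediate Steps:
$L = -2$ ($L = -2 + \left(3 - 3\right) \left(-3 + 5\right) = -2 + 0 \cdot 2 = -2 + 0 = -2$)
$1 \left(L + 1\right) \left(45 - -20\right) = 1 \left(-2 + 1\right) \left(45 - -20\right) = 1 \left(-1\right) \left(45 + 20\right) = \left(-1\right) 65 = -65$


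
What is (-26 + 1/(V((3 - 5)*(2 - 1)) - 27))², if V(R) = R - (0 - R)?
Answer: 651249/961 ≈ 677.68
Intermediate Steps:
V(R) = 2*R (V(R) = R - (-1)*R = R + R = 2*R)
(-26 + 1/(V((3 - 5)*(2 - 1)) - 27))² = (-26 + 1/(2*((3 - 5)*(2 - 1)) - 27))² = (-26 + 1/(2*(-2*1) - 27))² = (-26 + 1/(2*(-2) - 27))² = (-26 + 1/(-4 - 27))² = (-26 + 1/(-31))² = (-26 - 1/31)² = (-807/31)² = 651249/961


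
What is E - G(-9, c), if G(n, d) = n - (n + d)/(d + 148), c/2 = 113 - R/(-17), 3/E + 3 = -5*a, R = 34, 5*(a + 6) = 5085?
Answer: 509000/53109 ≈ 9.5841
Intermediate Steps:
a = 1011 (a = -6 + (⅕)*5085 = -6 + 1017 = 1011)
E = -1/1686 (E = 3/(-3 - 5*1011) = 3/(-3 - 5055) = 3/(-5058) = 3*(-1/5058) = -1/1686 ≈ -0.00059312)
c = 230 (c = 2*(113 - 34/(-17)) = 2*(113 - 34*(-1)/17) = 2*(113 - 1*(-2)) = 2*(113 + 2) = 2*115 = 230)
G(n, d) = n - (d + n)/(148 + d)
E - G(-9, c) = -1/1686 - (-1*230 + 147*(-9) + 230*(-9))/(148 + 230) = -1/1686 - (-230 - 1323 - 2070)/378 = -1/1686 - (-3623)/378 = -1/1686 - 1*(-3623/378) = -1/1686 + 3623/378 = 509000/53109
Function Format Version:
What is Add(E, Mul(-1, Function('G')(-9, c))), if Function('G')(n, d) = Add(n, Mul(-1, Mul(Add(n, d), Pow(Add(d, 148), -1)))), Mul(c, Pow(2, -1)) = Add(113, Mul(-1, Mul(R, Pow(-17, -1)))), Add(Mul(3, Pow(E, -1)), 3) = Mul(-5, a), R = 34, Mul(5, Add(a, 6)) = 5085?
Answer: Rational(509000, 53109) ≈ 9.5841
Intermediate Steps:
a = 1011 (a = Add(-6, Mul(Rational(1, 5), 5085)) = Add(-6, 1017) = 1011)
E = Rational(-1, 1686) (E = Mul(3, Pow(Add(-3, Mul(-5, 1011)), -1)) = Mul(3, Pow(Add(-3, -5055), -1)) = Mul(3, Pow(-5058, -1)) = Mul(3, Rational(-1, 5058)) = Rational(-1, 1686) ≈ -0.00059312)
c = 230 (c = Mul(2, Add(113, Mul(-1, Mul(34, Pow(-17, -1))))) = Mul(2, Add(113, Mul(-1, Mul(34, Rational(-1, 17))))) = Mul(2, Add(113, Mul(-1, -2))) = Mul(2, Add(113, 2)) = Mul(2, 115) = 230)
Function('G')(n, d) = Add(n, Mul(-1, Pow(Add(148, d), -1), Add(d, n))) (Function('G')(n, d) = Add(n, Mul(-1, Mul(Add(d, n), Pow(Add(148, d), -1)))) = Add(n, Mul(-1, Mul(Pow(Add(148, d), -1), Add(d, n)))) = Add(n, Mul(-1, Pow(Add(148, d), -1), Add(d, n))))
Add(E, Mul(-1, Function('G')(-9, c))) = Add(Rational(-1, 1686), Mul(-1, Mul(Pow(Add(148, 230), -1), Add(Mul(-1, 230), Mul(147, -9), Mul(230, -9))))) = Add(Rational(-1, 1686), Mul(-1, Mul(Pow(378, -1), Add(-230, -1323, -2070)))) = Add(Rational(-1, 1686), Mul(-1, Mul(Rational(1, 378), -3623))) = Add(Rational(-1, 1686), Mul(-1, Rational(-3623, 378))) = Add(Rational(-1, 1686), Rational(3623, 378)) = Rational(509000, 53109)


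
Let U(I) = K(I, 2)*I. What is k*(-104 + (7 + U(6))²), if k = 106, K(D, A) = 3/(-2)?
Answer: -10600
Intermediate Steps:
K(D, A) = -3/2 (K(D, A) = 3*(-½) = -3/2)
U(I) = -3*I/2
k*(-104 + (7 + U(6))²) = 106*(-104 + (7 - 3/2*6)²) = 106*(-104 + (7 - 9)²) = 106*(-104 + (-2)²) = 106*(-104 + 4) = 106*(-100) = -10600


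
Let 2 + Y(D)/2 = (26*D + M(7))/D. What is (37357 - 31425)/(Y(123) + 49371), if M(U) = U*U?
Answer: 729636/6078635 ≈ 0.12003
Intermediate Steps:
M(U) = U²
Y(D) = -4 + 2*(49 + 26*D)/D (Y(D) = -4 + 2*((26*D + 7²)/D) = -4 + 2*((26*D + 49)/D) = -4 + 2*((49 + 26*D)/D) = -4 + 2*(49 + 26*D)/D)
(37357 - 31425)/(Y(123) + 49371) = (37357 - 31425)/((48 + 98/123) + 49371) = 5932/((48 + 98*(1/123)) + 49371) = 5932/((48 + 98/123) + 49371) = 5932/(6002/123 + 49371) = 5932/(6078635/123) = 5932*(123/6078635) = 729636/6078635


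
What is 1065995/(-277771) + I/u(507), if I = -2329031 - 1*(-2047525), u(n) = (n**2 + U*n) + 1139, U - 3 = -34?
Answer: -336667076771/67351412141 ≈ -4.9987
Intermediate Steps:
U = -31 (U = 3 - 34 = -31)
u(n) = 1139 + n**2 - 31*n (u(n) = (n**2 - 31*n) + 1139 = 1139 + n**2 - 31*n)
I = -281506 (I = -2329031 + 2047525 = -281506)
1065995/(-277771) + I/u(507) = 1065995/(-277771) - 281506/(1139 + 507**2 - 31*507) = 1065995*(-1/277771) - 281506/(1139 + 257049 - 15717) = -1065995/277771 - 281506/242471 = -336667076771/67351412141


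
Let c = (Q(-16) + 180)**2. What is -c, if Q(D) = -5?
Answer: -30625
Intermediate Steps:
c = 30625 (c = (-5 + 180)**2 = 175**2 = 30625)
-c = -1*30625 = -30625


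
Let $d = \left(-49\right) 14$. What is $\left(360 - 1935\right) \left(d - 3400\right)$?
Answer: $6435450$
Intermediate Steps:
$d = -686$
$\left(360 - 1935\right) \left(d - 3400\right) = \left(360 - 1935\right) \left(-686 - 3400\right) = \left(-1575\right) \left(-4086\right) = 6435450$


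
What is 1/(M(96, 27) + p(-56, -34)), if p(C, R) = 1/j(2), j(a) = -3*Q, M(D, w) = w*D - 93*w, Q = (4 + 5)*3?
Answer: 81/6560 ≈ 0.012348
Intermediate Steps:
Q = 27 (Q = 9*3 = 27)
M(D, w) = -93*w + D*w (M(D, w) = D*w - 93*w = -93*w + D*w)
j(a) = -81 (j(a) = -3*27 = -81)
p(C, R) = -1/81 (p(C, R) = 1/(-81) = -1/81)
1/(M(96, 27) + p(-56, -34)) = 1/(27*(-93 + 96) - 1/81) = 1/(27*3 - 1/81) = 1/(81 - 1/81) = 1/(6560/81) = 81/6560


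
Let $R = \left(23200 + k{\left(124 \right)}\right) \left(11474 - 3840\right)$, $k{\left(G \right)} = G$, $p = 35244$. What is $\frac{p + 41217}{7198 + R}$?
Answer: $\frac{76461}{178062614} \approx 0.0004294$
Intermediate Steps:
$R = 178055416$ ($R = \left(23200 + 124\right) \left(11474 - 3840\right) = 23324 \cdot 7634 = 178055416$)
$\frac{p + 41217}{7198 + R} = \frac{35244 + 41217}{7198 + 178055416} = \frac{76461}{178062614}$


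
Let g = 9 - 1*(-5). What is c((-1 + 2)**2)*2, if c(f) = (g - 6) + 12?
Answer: 40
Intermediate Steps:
g = 14 (g = 9 + 5 = 14)
c(f) = 20 (c(f) = (14 - 6) + 12 = 8 + 12 = 20)
c((-1 + 2)**2)*2 = 20*2 = 40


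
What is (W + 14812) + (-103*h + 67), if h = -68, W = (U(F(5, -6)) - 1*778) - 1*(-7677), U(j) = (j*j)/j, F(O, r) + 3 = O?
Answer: 28784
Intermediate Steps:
F(O, r) = -3 + O
U(j) = j (U(j) = j**2/j = j)
W = 6901 (W = ((-3 + 5) - 1*778) - 1*(-7677) = (2 - 778) + 7677 = -776 + 7677 = 6901)
(W + 14812) + (-103*h + 67) = (6901 + 14812) + (-103*(-68) + 67) = 21713 + (7004 + 67) = 21713 + 7071 = 28784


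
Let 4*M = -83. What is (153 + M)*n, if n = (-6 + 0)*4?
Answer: -3174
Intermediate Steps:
M = -83/4 (M = (¼)*(-83) = -83/4 ≈ -20.750)
n = -24 (n = -6*4 = -24)
(153 + M)*n = (153 - 83/4)*(-24) = (529/4)*(-24) = -3174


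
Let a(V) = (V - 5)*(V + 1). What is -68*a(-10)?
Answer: -9180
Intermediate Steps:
a(V) = (1 + V)*(-5 + V) (a(V) = (-5 + V)*(1 + V) = (1 + V)*(-5 + V))
-68*a(-10) = -68*(-5 + (-10)**2 - 4*(-10)) = -68*(-5 + 100 + 40) = -68*135 = -9180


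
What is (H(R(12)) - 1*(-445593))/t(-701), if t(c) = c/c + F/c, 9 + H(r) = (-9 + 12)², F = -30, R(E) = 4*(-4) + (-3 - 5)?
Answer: 312360693/731 ≈ 4.2731e+5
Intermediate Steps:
R(E) = -24 (R(E) = -16 - 8 = -24)
H(r) = 0 (H(r) = -9 + (-9 + 12)² = -9 + 3² = -9 + 9 = 0)
t(c) = 1 - 30/c (t(c) = c/c - 30/c = 1 - 30/c)
(H(R(12)) - 1*(-445593))/t(-701) = (0 - 1*(-445593))/(((-30 - 701)/(-701))) = (0 + 445593)/((-1/701*(-731))) = 445593/(731/701) = 445593*(701/731) = 312360693/731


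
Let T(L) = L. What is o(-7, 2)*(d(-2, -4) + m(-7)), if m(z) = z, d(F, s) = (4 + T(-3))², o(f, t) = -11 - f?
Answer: 24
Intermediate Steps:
d(F, s) = 1 (d(F, s) = (4 - 3)² = 1² = 1)
o(-7, 2)*(d(-2, -4) + m(-7)) = (-11 - 1*(-7))*(1 - 7) = (-11 + 7)*(-6) = -4*(-6) = 24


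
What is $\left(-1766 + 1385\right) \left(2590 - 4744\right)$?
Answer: $820674$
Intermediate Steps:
$\left(-1766 + 1385\right) \left(2590 - 4744\right) = \left(-381\right) \left(-2154\right) = 820674$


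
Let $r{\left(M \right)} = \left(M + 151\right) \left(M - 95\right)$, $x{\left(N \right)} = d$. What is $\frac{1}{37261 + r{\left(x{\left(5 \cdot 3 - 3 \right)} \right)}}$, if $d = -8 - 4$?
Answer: $\frac{1}{22388} \approx 4.4667 \cdot 10^{-5}$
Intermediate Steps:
$d = -12$ ($d = -8 - 4 = -12$)
$x{\left(N \right)} = -12$
$r{\left(M \right)} = \left(-95 + M\right) \left(151 + M\right)$ ($r{\left(M \right)} = \left(151 + M\right) \left(-95 + M\right) = \left(-95 + M\right) \left(151 + M\right)$)
$\frac{1}{37261 + r{\left(x{\left(5 \cdot 3 - 3 \right)} \right)}} = \frac{1}{37261 + \left(-14345 + \left(-12\right)^{2} + 56 \left(-12\right)\right)} = \frac{1}{37261 - 14873} = \frac{1}{22388}$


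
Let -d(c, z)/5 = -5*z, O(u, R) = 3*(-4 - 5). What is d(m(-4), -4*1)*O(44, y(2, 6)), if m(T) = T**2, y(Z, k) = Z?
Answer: 2700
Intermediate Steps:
O(u, R) = -27 (O(u, R) = 3*(-9) = -27)
d(c, z) = 25*z (d(c, z) = -(-25)*z = 25*z)
d(m(-4), -4*1)*O(44, y(2, 6)) = (25*(-4*1))*(-27) = (25*(-4))*(-27) = -100*(-27) = 2700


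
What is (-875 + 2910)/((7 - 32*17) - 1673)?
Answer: -407/442 ≈ -0.92081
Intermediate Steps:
(-875 + 2910)/((7 - 32*17) - 1673) = 2035/((7 - 544) - 1673) = 2035/(-537 - 1673) = 2035/(-2210) = 2035*(-1/2210) = -407/442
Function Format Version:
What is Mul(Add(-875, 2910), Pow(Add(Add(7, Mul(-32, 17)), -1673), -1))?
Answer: Rational(-407, 442) ≈ -0.92081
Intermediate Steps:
Mul(Add(-875, 2910), Pow(Add(Add(7, Mul(-32, 17)), -1673), -1)) = Mul(2035, Pow(Add(Add(7, -544), -1673), -1)) = Mul(2035, Pow(Add(-537, -1673), -1)) = Mul(2035, Pow(-2210, -1)) = Mul(2035, Rational(-1, 2210)) = Rational(-407, 442)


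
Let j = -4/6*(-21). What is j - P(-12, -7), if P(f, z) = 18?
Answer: -4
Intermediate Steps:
j = 14 (j = -4*⅙*(-21) = -⅔*(-21) = 14)
j - P(-12, -7) = 14 - 1*18 = 14 - 18 = -4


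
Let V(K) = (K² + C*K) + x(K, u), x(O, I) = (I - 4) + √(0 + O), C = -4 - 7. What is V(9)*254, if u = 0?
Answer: -4826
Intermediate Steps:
C = -11
x(O, I) = -4 + I + √O (x(O, I) = (-4 + I) + √O = -4 + I + √O)
V(K) = -4 + √K + K² - 11*K (V(K) = (K² - 11*K) + (-4 + 0 + √K) = (K² - 11*K) + (-4 + √K) = -4 + √K + K² - 11*K)
V(9)*254 = (-4 + √9 + 9² - 11*9)*254 = (-4 + 3 + 81 - 99)*254 = -19*254 = -4826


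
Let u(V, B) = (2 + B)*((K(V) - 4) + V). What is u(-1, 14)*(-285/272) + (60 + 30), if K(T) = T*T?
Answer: 2670/17 ≈ 157.06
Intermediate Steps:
K(T) = T**2
u(V, B) = (2 + B)*(-4 + V + V**2) (u(V, B) = (2 + B)*((V**2 - 4) + V) = (2 + B)*((-4 + V**2) + V) = (2 + B)*(-4 + V + V**2))
u(-1, 14)*(-285/272) + (60 + 30) = (-8 - 4*14 + 2*(-1) + 2*(-1)**2 + 14*(-1) + 14*(-1)**2)*(-285/272) + (60 + 30) = (-8 - 56 - 2 + 2*1 - 14 + 14*1)*(-285*1/272) + 90 = (-8 - 56 - 2 + 2 - 14 + 14)*(-285/272) + 90 = -64*(-285/272) + 90 = 1140/17 + 90 = 2670/17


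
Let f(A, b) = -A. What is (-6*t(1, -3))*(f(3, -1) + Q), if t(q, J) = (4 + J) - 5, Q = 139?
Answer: 3264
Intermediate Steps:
t(q, J) = -1 + J
(-6*t(1, -3))*(f(3, -1) + Q) = (-6*(-1 - 3))*(-1*3 + 139) = (-6*(-4))*(-3 + 139) = 24*136 = 3264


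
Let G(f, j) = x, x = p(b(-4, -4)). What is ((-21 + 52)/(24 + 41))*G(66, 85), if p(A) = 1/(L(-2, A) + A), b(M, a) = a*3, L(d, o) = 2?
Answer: -31/650 ≈ -0.047692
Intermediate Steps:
b(M, a) = 3*a
p(A) = 1/(2 + A)
x = -⅒ (x = 1/(2 + 3*(-4)) = 1/(2 - 12) = 1/(-10) = -⅒ ≈ -0.10000)
G(f, j) = -⅒
((-21 + 52)/(24 + 41))*G(66, 85) = ((-21 + 52)/(24 + 41))*(-⅒) = (31/65)*(-⅒) = -31/650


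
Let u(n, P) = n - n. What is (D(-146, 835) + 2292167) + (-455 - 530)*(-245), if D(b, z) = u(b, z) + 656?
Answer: 2534148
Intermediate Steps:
u(n, P) = 0
D(b, z) = 656 (D(b, z) = 0 + 656 = 656)
(D(-146, 835) + 2292167) + (-455 - 530)*(-245) = (656 + 2292167) + (-455 - 530)*(-245) = 2292823 - 985*(-245) = 2292823 + 241325 = 2534148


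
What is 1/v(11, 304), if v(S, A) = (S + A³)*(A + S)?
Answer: 1/8849759625 ≈ 1.1300e-10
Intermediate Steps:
v(S, A) = (A + S)*(S + A³)
1/v(11, 304) = 1/(304⁴ + 11² + 304*11 + 11*304³) = 1/(8540717056 + 121 + 3344 + 11*28094464) = 1/(8540717056 + 121 + 3344 + 309039104) = 1/8849759625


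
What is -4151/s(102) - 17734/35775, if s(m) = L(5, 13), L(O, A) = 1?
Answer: -148519759/35775 ≈ -4151.5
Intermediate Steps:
s(m) = 1
-4151/s(102) - 17734/35775 = -4151/1 - 17734/35775 = -4151*1 - 17734*1/35775 = -4151 - 17734/35775 = -148519759/35775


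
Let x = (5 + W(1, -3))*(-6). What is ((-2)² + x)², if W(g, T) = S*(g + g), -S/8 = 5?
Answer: 206116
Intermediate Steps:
S = -40 (S = -8*5 = -40)
W(g, T) = -80*g (W(g, T) = -40*(g + g) = -80*g)
x = 450 (x = (5 - 80*1)*(-6) = (5 - 80)*(-6) = -75*(-6) = 450)
((-2)² + x)² = ((-2)² + 450)² = (4 + 450)² = 454² = 206116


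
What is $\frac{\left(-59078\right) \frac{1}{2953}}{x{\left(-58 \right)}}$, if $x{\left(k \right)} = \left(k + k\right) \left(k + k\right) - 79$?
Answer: $- \frac{59078}{39502281} \approx -0.0014956$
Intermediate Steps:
$x{\left(k \right)} = -79 + 4 k^{2}$ ($x{\left(k \right)} = 2 k 2 k - 79 = 4 k^{2} - 79 = -79 + 4 k^{2}$)
$\frac{\left(-59078\right) \frac{1}{2953}}{x{\left(-58 \right)}} = \frac{\left(-59078\right) \frac{1}{2953}}{-79 + 4 \left(-58\right)^{2}} = \frac{\left(-59078\right) \frac{1}{2953}}{-79 + 4 \cdot 3364} = - \frac{59078}{2953 \left(-79 + 13456\right)} = - \frac{59078}{2953 \cdot 13377} = \left(- \frac{59078}{2953}\right) \frac{1}{13377} = - \frac{59078}{39502281}$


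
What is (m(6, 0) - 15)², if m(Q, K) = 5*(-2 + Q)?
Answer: 25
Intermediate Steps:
m(Q, K) = -10 + 5*Q
(m(6, 0) - 15)² = ((-10 + 5*6) - 15)² = ((-10 + 30) - 15)² = (20 - 15)² = 5² = 25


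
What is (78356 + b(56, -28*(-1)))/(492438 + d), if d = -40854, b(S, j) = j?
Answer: 1633/9408 ≈ 0.17358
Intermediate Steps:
(78356 + b(56, -28*(-1)))/(492438 + d) = (78356 - 28*(-1))/(492438 - 40854) = (78356 + 28)/451584 = 78384*(1/451584) = 1633/9408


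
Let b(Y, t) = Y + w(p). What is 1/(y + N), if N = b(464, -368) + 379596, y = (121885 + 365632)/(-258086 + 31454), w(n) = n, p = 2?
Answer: 226632/86133723667 ≈ 2.6312e-6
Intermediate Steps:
b(Y, t) = 2 + Y (b(Y, t) = Y + 2 = 2 + Y)
y = -487517/226632 (y = 487517/(-226632) = 487517*(-1/226632) = -487517/226632 ≈ -2.1511)
N = 380062 (N = (2 + 464) + 379596 = 466 + 379596 = 380062)
1/(y + N) = 1/(-487517/226632 + 380062) = 1/(86133723667/226632) = 226632/86133723667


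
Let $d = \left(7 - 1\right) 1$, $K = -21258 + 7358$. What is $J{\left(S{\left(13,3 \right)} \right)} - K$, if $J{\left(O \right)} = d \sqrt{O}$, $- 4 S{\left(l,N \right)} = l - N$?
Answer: $13900 + 3 i \sqrt{10} \approx 13900.0 + 9.4868 i$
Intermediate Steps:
$K = -13900$
$S{\left(l,N \right)} = - \frac{l}{4} + \frac{N}{4}$ ($S{\left(l,N \right)} = - \frac{l - N}{4} = - \frac{l}{4} + \frac{N}{4}$)
$d = 6$ ($d = 6 \cdot 1 = 6$)
$J{\left(O \right)} = 6 \sqrt{O}$
$J{\left(S{\left(13,3 \right)} \right)} - K = 6 \sqrt{\left(- \frac{1}{4}\right) 13 + \frac{1}{4} \cdot 3} - -13900 = 6 \sqrt{- \frac{13}{4} + \frac{3}{4}} + 13900 = 6 \sqrt{- \frac{5}{2}} + 13900 = 6 \frac{i \sqrt{10}}{2} + 13900 = 3 i \sqrt{10} + 13900 = 13900 + 3 i \sqrt{10}$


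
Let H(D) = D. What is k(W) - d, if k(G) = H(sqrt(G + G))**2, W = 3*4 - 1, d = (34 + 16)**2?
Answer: -2478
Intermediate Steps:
d = 2500 (d = 50**2 = 2500)
W = 11 (W = 12 - 1 = 11)
k(G) = 2*G (k(G) = (sqrt(G + G))**2 = (sqrt(2*G))**2 = (sqrt(2)*sqrt(G))**2 = 2*G)
k(W) - d = 2*11 - 1*2500 = 22 - 2500 = -2478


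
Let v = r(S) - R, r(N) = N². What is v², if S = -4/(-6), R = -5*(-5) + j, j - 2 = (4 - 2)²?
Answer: 75625/81 ≈ 933.64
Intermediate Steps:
j = 6 (j = 2 + (4 - 2)² = 2 + 2² = 2 + 4 = 6)
R = 31 (R = -5*(-5) + 6 = 25 + 6 = 31)
S = ⅔ (S = -4*(-⅙) = ⅔ ≈ 0.66667)
v = -275/9 (v = (⅔)² - 1*31 = 4/9 - 31 = -275/9 ≈ -30.556)
v² = (-275/9)² = 75625/81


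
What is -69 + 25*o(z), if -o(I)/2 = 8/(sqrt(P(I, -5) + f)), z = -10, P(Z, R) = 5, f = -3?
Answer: -69 - 200*sqrt(2) ≈ -351.84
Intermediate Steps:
o(I) = -8*sqrt(2) (o(I) = -16/(sqrt(5 - 3)) = -16/(sqrt(2)) = -16*sqrt(2)/2 = -8*sqrt(2))
-69 + 25*o(z) = -69 + 25*(-8*sqrt(2)) = -69 - 200*sqrt(2)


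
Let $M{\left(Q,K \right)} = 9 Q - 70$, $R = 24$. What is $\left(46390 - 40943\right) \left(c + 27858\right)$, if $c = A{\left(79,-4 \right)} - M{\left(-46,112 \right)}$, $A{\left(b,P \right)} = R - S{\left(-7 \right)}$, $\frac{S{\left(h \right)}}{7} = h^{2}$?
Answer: $152641281$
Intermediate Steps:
$S{\left(h \right)} = 7 h^{2}$
$M{\left(Q,K \right)} = -70 + 9 Q$
$A{\left(b,P \right)} = -319$ ($A{\left(b,P \right)} = 24 - 7 \left(-7\right)^{2} = 24 - 7 \cdot 49 = 24 - 343 = -319$)
$c = 165$ ($c = -319 - \left(-70 + 9 \left(-46\right)\right) = -319 - \left(-70 - 414\right) = -319 - -484 = -319 + 484 = 165$)
$\left(46390 - 40943\right) \left(c + 27858\right) = \left(46390 - 40943\right) \left(165 + 27858\right) = 5447 \cdot 28023 = 152641281$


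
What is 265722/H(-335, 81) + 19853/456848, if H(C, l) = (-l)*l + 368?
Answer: -121271614627/2829259664 ≈ -42.863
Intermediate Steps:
H(C, l) = 368 - l² (H(C, l) = -l² + 368 = 368 - l²)
265722/H(-335, 81) + 19853/456848 = 265722/(368 - 1*81²) + 19853/456848 = 265722/(368 - 1*6561) + 19853*(1/456848) = 265722/(368 - 6561) + 19853/456848 = 265722/(-6193) + 19853/456848 = 265722*(-1/6193) + 19853/456848 = -265722/6193 + 19853/456848 = -121271614627/2829259664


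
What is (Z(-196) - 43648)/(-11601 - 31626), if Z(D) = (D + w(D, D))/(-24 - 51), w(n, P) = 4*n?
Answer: 654524/648405 ≈ 1.0094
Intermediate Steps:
Z(D) = -D/15 (Z(D) = (D + 4*D)/(-24 - 51) = (5*D)/(-75) = (5*D)*(-1/75) = -D/15)
(Z(-196) - 43648)/(-11601 - 31626) = (-1/15*(-196) - 43648)/(-11601 - 31626) = (196/15 - 43648)/(-43227) = -654524/15*(-1/43227) = 654524/648405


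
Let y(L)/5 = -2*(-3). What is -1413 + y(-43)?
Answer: -1383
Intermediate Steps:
y(L) = 30 (y(L) = 5*(-2*(-3)) = 5*6 = 30)
-1413 + y(-43) = -1413 + 30 = -1383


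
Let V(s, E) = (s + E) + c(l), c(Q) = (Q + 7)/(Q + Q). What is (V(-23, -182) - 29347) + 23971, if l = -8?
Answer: -89295/16 ≈ -5580.9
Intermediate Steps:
c(Q) = (7 + Q)/(2*Q) (c(Q) = (7 + Q)/((2*Q)) = (7 + Q)*(1/(2*Q)) = (7 + Q)/(2*Q))
V(s, E) = 1/16 + E + s (V(s, E) = (s + E) + (1/2)*(7 - 8)/(-8) = (E + s) + (1/2)*(-1/8)*(-1) = (E + s) + 1/16 = 1/16 + E + s)
(V(-23, -182) - 29347) + 23971 = ((1/16 - 182 - 23) - 29347) + 23971 = (-3279/16 - 29347) + 23971 = -472831/16 + 23971 = -89295/16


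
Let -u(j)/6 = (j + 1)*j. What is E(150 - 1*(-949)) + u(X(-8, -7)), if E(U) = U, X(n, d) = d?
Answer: 847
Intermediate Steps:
u(j) = -6*j*(1 + j) (u(j) = -6*(j + 1)*j = -6*(1 + j)*j = -6*j*(1 + j))
E(150 - 1*(-949)) + u(X(-8, -7)) = (150 - 1*(-949)) - 6*(-7)*(1 - 7) = (150 + 949) - 6*(-7)*(-6) = 1099 - 252 = 847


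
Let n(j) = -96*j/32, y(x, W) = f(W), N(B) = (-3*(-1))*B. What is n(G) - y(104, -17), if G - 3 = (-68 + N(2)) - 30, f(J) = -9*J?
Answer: 114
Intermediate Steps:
N(B) = 3*B
y(x, W) = -9*W
G = -89 (G = 3 + ((-68 + 3*2) - 30) = 3 + ((-68 + 6) - 30) = 3 + (-62 - 30) = 3 - 92 = -89)
n(j) = -3*j (n(j) = -96*j*(1/32) = -3*j)
n(G) - y(104, -17) = -3*(-89) - (-9)*(-17) = 267 - 1*153 = 267 - 153 = 114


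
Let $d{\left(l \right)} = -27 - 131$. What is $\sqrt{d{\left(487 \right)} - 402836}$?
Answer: $i \sqrt{402994} \approx 634.82 i$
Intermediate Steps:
$d{\left(l \right)} = -158$
$\sqrt{d{\left(487 \right)} - 402836} = \sqrt{-158 - 402836} = \sqrt{-402994} = i \sqrt{402994}$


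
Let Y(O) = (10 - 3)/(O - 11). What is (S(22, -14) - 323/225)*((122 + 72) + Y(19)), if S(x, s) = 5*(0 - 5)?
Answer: -2318233/450 ≈ -5151.6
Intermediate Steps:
Y(O) = 7/(-11 + O)
S(x, s) = -25 (S(x, s) = 5*(-5) = -25)
(S(22, -14) - 323/225)*((122 + 72) + Y(19)) = (-25 - 323/225)*((122 + 72) + 7/(-11 + 19)) = (-25 - 323*1/225)*(194 + 7/8) = (-25 - 323/225)*(194 + 7*(⅛)) = -5948*(194 + 7/8)/225 = -5948/225*1559/8 = -2318233/450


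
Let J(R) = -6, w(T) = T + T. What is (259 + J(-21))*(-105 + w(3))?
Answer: -25047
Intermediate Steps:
w(T) = 2*T
(259 + J(-21))*(-105 + w(3)) = (259 - 6)*(-105 + 2*3) = 253*(-105 + 6) = 253*(-99) = -25047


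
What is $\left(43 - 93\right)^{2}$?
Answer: $2500$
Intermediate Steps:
$\left(43 - 93\right)^{2} = \left(-50\right)^{2} = 2500$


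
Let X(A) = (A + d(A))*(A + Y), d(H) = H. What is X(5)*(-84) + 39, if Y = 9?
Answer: -11721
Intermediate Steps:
X(A) = 2*A*(9 + A) (X(A) = (A + A)*(A + 9) = (2*A)*(9 + A) = 2*A*(9 + A))
X(5)*(-84) + 39 = (2*5*(9 + 5))*(-84) + 39 = (2*5*14)*(-84) + 39 = 140*(-84) + 39 = -11760 + 39 = -11721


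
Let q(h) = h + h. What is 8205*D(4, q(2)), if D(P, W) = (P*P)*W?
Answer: 525120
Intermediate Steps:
q(h) = 2*h
D(P, W) = W*P**2 (D(P, W) = P**2*W = W*P**2)
8205*D(4, q(2)) = 8205*((2*2)*4**2) = 8205*(4*16) = 8205*64 = 525120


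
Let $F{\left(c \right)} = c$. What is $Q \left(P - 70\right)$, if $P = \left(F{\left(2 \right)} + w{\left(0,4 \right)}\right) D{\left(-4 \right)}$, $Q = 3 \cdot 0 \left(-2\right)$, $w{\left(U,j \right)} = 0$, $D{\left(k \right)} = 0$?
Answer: $0$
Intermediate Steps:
$Q = 0$ ($Q = 0 \left(-2\right) = 0$)
$P = 0$ ($P = \left(2 + 0\right) 0 = 2 \cdot 0 = 0$)
$Q \left(P - 70\right) = 0 \left(0 - 70\right) = 0 \left(-70\right) = 0$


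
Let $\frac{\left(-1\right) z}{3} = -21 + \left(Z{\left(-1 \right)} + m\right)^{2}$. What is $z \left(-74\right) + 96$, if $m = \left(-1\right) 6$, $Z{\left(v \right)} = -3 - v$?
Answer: $9642$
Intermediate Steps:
$m = -6$
$z = -129$ ($z = - 3 \left(-21 + \left(\left(-3 - -1\right) - 6\right)^{2}\right) = - 3 \left(-21 + \left(\left(-3 + 1\right) - 6\right)^{2}\right) = - 3 \left(-21 + \left(-2 - 6\right)^{2}\right) = - 3 \left(-21 + \left(-8\right)^{2}\right) = - 3 \left(-21 + 64\right) = \left(-3\right) 43 = -129$)
$z \left(-74\right) + 96 = \left(-129\right) \left(-74\right) + 96 = 9546 + 96 = 9642$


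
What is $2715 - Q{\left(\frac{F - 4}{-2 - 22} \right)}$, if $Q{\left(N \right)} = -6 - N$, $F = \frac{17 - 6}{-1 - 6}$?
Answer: $\frac{152389}{56} \approx 2721.2$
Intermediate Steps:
$F = - \frac{11}{7}$ ($F = \frac{11}{-7} = 11 \left(- \frac{1}{7}\right) = - \frac{11}{7} \approx -1.5714$)
$2715 - Q{\left(\frac{F - 4}{-2 - 22} \right)} = 2715 - \left(-6 - \frac{- \frac{11}{7} - 4}{-2 - 22}\right) = 2715 - \left(-6 - - \frac{39}{7 \left(-24\right)}\right) = 2715 - \left(-6 - \left(- \frac{39}{7}\right) \left(- \frac{1}{24}\right)\right) = 2715 - \left(-6 - \frac{13}{56}\right) = 2715 - - \frac{349}{56} = 2715 + \frac{349}{56} = \frac{152389}{56}$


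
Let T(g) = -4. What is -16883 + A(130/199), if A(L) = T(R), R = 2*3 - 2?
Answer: -16887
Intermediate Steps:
R = 4 (R = 6 - 2 = 4)
A(L) = -4
-16883 + A(130/199) = -16883 - 4 = -16887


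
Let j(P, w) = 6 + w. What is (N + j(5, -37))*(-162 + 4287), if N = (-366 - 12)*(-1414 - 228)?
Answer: 2560160625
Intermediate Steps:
N = 620676 (N = -378*(-1642) = 620676)
(N + j(5, -37))*(-162 + 4287) = (620676 + (6 - 37))*(-162 + 4287) = (620676 - 31)*4125 = 620645*4125 = 2560160625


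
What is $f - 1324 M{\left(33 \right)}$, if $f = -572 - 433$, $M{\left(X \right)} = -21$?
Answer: $26799$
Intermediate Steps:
$f = -1005$
$f - 1324 M{\left(33 \right)} = -1005 - -27804 = -1005 + 27804 = 26799$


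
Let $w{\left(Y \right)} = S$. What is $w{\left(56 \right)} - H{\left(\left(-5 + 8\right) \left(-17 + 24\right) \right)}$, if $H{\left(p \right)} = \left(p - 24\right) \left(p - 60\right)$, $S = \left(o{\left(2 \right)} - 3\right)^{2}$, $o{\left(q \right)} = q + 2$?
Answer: $-116$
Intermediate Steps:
$o{\left(q \right)} = 2 + q$
$S = 1$ ($S = \left(\left(2 + 2\right) - 3\right)^{2} = \left(4 - 3\right)^{2} = 1^{2} = 1$)
$w{\left(Y \right)} = 1$
$H{\left(p \right)} = \left(-60 + p\right) \left(-24 + p\right)$ ($H{\left(p \right)} = \left(-24 + p\right) \left(-60 + p\right) = \left(-60 + p\right) \left(-24 + p\right)$)
$w{\left(56 \right)} - H{\left(\left(-5 + 8\right) \left(-17 + 24\right) \right)} = 1 - \left(1440 + \left(\left(-5 + 8\right) \left(-17 + 24\right)\right)^{2} - 84 \left(-5 + 8\right) \left(-17 + 24\right)\right) = 1 - \left(1440 + \left(3 \cdot 7\right)^{2} - 84 \cdot 3 \cdot 7\right) = 1 - \left(1440 + 21^{2} - 1764\right) = 1 - \left(1440 + 441 - 1764\right) = 1 - 117 = -116$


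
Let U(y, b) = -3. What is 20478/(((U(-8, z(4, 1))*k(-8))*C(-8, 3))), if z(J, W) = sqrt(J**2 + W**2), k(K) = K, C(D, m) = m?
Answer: 3413/12 ≈ 284.42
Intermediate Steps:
20478/(((U(-8, z(4, 1))*k(-8))*C(-8, 3))) = 20478/((-3*(-8)*3)) = 20478/((24*3)) = 20478/72 = 20478*(1/72) = 3413/12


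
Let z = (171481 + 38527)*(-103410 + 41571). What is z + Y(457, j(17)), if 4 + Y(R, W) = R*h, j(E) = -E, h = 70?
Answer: -12986652726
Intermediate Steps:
z = -12986684712 (z = 210008*(-61839) = -12986684712)
Y(R, W) = -4 + 70*R (Y(R, W) = -4 + R*70 = -4 + 70*R)
z + Y(457, j(17)) = -12986684712 + (-4 + 70*457) = -12986684712 + (-4 + 31990) = -12986684712 + 31986 = -12986652726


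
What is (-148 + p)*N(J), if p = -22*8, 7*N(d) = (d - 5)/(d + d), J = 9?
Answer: -72/7 ≈ -10.286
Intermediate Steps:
N(d) = (-5 + d)/(14*d) (N(d) = ((d - 5)/(d + d))/7 = ((-5 + d)/((2*d)))/7 = ((-5 + d)*(1/(2*d)))/7 = ((-5 + d)/(2*d))/7 = (-5 + d)/(14*d))
p = -176
(-148 + p)*N(J) = (-148 - 176)*((1/14)*(-5 + 9)/9) = -162*4/(7*9) = -324*2/63 = -72/7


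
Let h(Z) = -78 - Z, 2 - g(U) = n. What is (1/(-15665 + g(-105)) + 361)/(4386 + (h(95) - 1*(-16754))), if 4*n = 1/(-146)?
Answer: 1100711789/63929717899 ≈ 0.017218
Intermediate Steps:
n = -1/584 (n = (¼)/(-146) = (¼)*(-1/146) = -1/584 ≈ -0.0017123)
g(U) = 1169/584 (g(U) = 2 - 1*(-1/584) = 2 + 1/584 = 1169/584)
(1/(-15665 + g(-105)) + 361)/(4386 + (h(95) - 1*(-16754))) = (1/(-15665 + 1169/584) + 361)/(4386 + ((-78 - 1*95) - 1*(-16754))) = (1/(-9147191/584) + 361)/(4386 + ((-78 - 95) + 16754)) = (-584/9147191 + 361)/(4386 + (-173 + 16754)) = 3302135367/(9147191*(4386 + 16581)) = (3302135367/9147191)/20967 = (3302135367/9147191)*(1/20967) = 1100711789/63929717899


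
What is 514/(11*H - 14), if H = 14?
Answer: 257/70 ≈ 3.6714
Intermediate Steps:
514/(11*H - 14) = 514/(11*14 - 14) = 514/(154 - 14) = 514/140 = 514*(1/140) = 257/70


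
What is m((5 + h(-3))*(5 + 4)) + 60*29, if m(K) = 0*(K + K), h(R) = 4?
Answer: 1740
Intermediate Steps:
m(K) = 0 (m(K) = 0*(2*K) = 0)
m((5 + h(-3))*(5 + 4)) + 60*29 = 0 + 60*29 = 0 + 1740 = 1740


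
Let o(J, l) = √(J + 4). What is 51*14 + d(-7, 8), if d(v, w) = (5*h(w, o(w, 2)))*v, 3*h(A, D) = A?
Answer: 1862/3 ≈ 620.67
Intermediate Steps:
o(J, l) = √(4 + J)
h(A, D) = A/3
d(v, w) = 5*v*w/3 (d(v, w) = (5*(w/3))*v = (5*w/3)*v = 5*v*w/3)
51*14 + d(-7, 8) = 51*14 + (5/3)*(-7)*8 = 714 - 280/3 = 1862/3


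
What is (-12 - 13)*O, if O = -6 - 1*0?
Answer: 150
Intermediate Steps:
O = -6 (O = -6 + 0 = -6)
(-12 - 13)*O = (-12 - 13)*(-6) = -25*(-6) = 150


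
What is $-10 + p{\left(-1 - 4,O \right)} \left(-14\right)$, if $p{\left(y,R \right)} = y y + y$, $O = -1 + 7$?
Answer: $-290$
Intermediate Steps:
$O = 6$
$p{\left(y,R \right)} = y + y^{2}$ ($p{\left(y,R \right)} = y^{2} + y = y + y^{2}$)
$-10 + p{\left(-1 - 4,O \right)} \left(-14\right) = -10 + \left(-1 - 4\right) \left(1 - 5\right) \left(-14\right) = -10 + - 5 \left(1 - 5\right) \left(-14\right) = -10 + \left(-5\right) \left(-4\right) \left(-14\right) = -10 + 20 \left(-14\right) = -10 - 280 = -290$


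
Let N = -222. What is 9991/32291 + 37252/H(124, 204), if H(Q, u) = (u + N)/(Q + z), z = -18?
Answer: -63753839677/290619 ≈ -2.1937e+5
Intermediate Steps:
H(Q, u) = (-222 + u)/(-18 + Q) (H(Q, u) = (u - 222)/(Q - 18) = (-222 + u)/(-18 + Q))
9991/32291 + 37252/H(124, 204) = 9991/32291 + 37252/(((-222 + 204)/(-18 + 124))) = 9991*(1/32291) + 37252/((-18/106)) = 9991/32291 + 37252/(((1/106)*(-18))) = 9991/32291 + 37252/(-9/53) = 9991/32291 + 37252*(-53/9) = 9991/32291 - 1974356/9 = -63753839677/290619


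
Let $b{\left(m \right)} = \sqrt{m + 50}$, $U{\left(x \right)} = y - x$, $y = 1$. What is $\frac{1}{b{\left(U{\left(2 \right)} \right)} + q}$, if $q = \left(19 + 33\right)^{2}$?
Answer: $\frac{1}{2711} \approx 0.00036887$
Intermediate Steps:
$U{\left(x \right)} = 1 - x$
$b{\left(m \right)} = \sqrt{50 + m}$
$q = 2704$ ($q = 52^{2} = 2704$)
$\frac{1}{b{\left(U{\left(2 \right)} \right)} + q} = \frac{1}{\sqrt{50 + \left(1 - 2\right)} + 2704} = \frac{1}{\sqrt{50 - 1} + 2704} = \frac{1}{\sqrt{49} + 2704} = \frac{1}{7 + 2704} = \frac{1}{2711}$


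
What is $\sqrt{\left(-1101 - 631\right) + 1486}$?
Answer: $i \sqrt{246} \approx 15.684 i$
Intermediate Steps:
$\sqrt{\left(-1101 - 631\right) + 1486} = \sqrt{-1732 + 1486} = \sqrt{-246} = i \sqrt{246}$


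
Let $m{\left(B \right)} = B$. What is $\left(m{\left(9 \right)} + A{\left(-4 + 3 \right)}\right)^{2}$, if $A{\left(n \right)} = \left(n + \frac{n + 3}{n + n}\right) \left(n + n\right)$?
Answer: $169$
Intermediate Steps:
$A{\left(n \right)} = 2 n \left(n + \frac{3 + n}{2 n}\right)$ ($A{\left(n \right)} = \left(n + \frac{3 + n}{2 n}\right) 2 n = 2 n \left(n + \frac{3 + n}{2 n}\right)$)
$\left(m{\left(9 \right)} + A{\left(-4 + 3 \right)}\right)^{2} = \left(9 + \left(3 + \left(-4 + 3\right) + 2 \left(-4 + 3\right)^{2}\right)\right)^{2} = \left(9 + \left(3 - 1 + 2 \left(-1\right)^{2}\right)\right)^{2} = \left(9 + \left(3 - 1 + 2 \cdot 1\right)\right)^{2} = \left(9 + \left(3 - 1 + 2\right)\right)^{2} = \left(9 + 4\right)^{2} = 13^{2} = 169$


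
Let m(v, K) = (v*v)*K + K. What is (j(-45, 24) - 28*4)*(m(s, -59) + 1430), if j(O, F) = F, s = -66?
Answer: 22495704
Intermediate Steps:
m(v, K) = K + K*v² (m(v, K) = v²*K + K = K*v² + K = K + K*v²)
(j(-45, 24) - 28*4)*(m(s, -59) + 1430) = (24 - 28*4)*(-59*(1 + (-66)²) + 1430) = (24 - 112)*(-59*(1 + 4356) + 1430) = -88*(-59*4357 + 1430) = -88*(-257063 + 1430) = -88*(-255633) = 22495704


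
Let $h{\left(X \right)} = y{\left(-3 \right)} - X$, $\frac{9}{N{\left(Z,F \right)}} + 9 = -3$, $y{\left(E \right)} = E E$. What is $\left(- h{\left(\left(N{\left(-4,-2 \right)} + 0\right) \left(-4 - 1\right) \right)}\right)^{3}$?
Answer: $- \frac{9261}{64} \approx -144.7$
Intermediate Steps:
$y{\left(E \right)} = E^{2}$
$N{\left(Z,F \right)} = - \frac{3}{4}$ ($N{\left(Z,F \right)} = \frac{9}{-9 - 3} = \frac{9}{-12} = 9 \left(- \frac{1}{12}\right) = - \frac{3}{4}$)
$h{\left(X \right)} = 9 - X$ ($h{\left(X \right)} = \left(-3\right)^{2} - X = 9 - X$)
$\left(- h{\left(\left(N{\left(-4,-2 \right)} + 0\right) \left(-4 - 1\right) \right)}\right)^{3} = \left(- (9 - \left(- \frac{3}{4} + 0\right) \left(-4 - 1\right))\right)^{3} = \left(- (9 - \left(- \frac{3}{4}\right) \left(-5\right))\right)^{3} = \left(- (9 - \frac{15}{4})\right)^{3} = \left(\left(-1\right) \frac{21}{4}\right)^{3} = \left(- \frac{21}{4}\right)^{3} = - \frac{9261}{64}$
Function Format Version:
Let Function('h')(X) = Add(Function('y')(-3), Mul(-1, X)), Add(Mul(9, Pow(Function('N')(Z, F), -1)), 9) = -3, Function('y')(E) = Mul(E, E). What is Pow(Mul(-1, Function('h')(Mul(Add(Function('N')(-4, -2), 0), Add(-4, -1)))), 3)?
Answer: Rational(-9261, 64) ≈ -144.70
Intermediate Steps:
Function('y')(E) = Pow(E, 2)
Function('N')(Z, F) = Rational(-3, 4) (Function('N')(Z, F) = Mul(9, Pow(Add(-9, -3), -1)) = Mul(9, Pow(-12, -1)) = Mul(9, Rational(-1, 12)) = Rational(-3, 4))
Function('h')(X) = Add(9, Mul(-1, X)) (Function('h')(X) = Add(Pow(-3, 2), Mul(-1, X)) = Add(9, Mul(-1, X)))
Pow(Mul(-1, Function('h')(Mul(Add(Function('N')(-4, -2), 0), Add(-4, -1)))), 3) = Pow(Mul(-1, Add(9, Mul(-1, Mul(Add(Rational(-3, 4), 0), Add(-4, -1))))), 3) = Pow(Mul(-1, Add(9, Mul(-1, Mul(Rational(-3, 4), -5)))), 3) = Pow(Mul(-1, Add(9, Mul(-1, Rational(15, 4)))), 3) = Pow(Mul(-1, Add(9, Rational(-15, 4))), 3) = Pow(Mul(-1, Rational(21, 4)), 3) = Pow(Rational(-21, 4), 3) = Rational(-9261, 64)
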